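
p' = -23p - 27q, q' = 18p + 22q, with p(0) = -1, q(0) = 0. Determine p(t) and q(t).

p(t) = 2e^(4t) - 3e^(-5t), q(t) = -2e^(4t) + 2e^(-5t)

Coefficient matrix A = [[-23, -27], [18, 22]].
Characteristic polynomial det(A - λI) = λ^2 + λ - 20 = 0.
Eigenvalues λ = 4, -5.
For λ=4: (A-λI) row 1 is [-27, -27], so an eigenvector is (-1, 1).
For λ=-5: (A-λI) row 1 is [-18, -27], so an eigenvector is (3, -2).
General solution: c_1e^(4t)(-1,1) + c_2e^(-5t)(3,-2).
Applying p(0)=-1, q(0)=0 gives c_1=-2, c_2=-1.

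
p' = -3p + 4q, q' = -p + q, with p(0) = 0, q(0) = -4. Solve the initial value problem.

p(t) = -16te^(-t), q(t) = -8te^(-t) - 4e^(-t)

Coefficient matrix A = [[-3, 4], [-1, 1]].
Characteristic polynomial det(A - λI) = λ^2 + 2λ + 1 = 0.
Single eigenvalue λ = -1 with algebraic multiplicity 2.
Eigenvector v = (-2,-1); generalized eigenvector w with (A-λI)w=v is (3,1).
General solution: e^(-t)[c_1·v + c_2·(t·v + w)].
Applying p(0)=0, q(0)=-4 gives c_1=12, c_2=8.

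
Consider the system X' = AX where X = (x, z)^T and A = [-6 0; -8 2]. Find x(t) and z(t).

Coefficient matrix A = [[-6, 0], [-8, 2]].
Characteristic polynomial det(A - λI) = λ^2 + 4λ - 12 = 0.
Eigenvalues λ = 2, -6.
For λ=2: (A-λI) row 1 is [-8, 0], so an eigenvector is (0, -1).
For λ=-6: (A-λI) row 2 is [-8, 8], so an eigenvector is (1, 1).
General solution: C_1e^(2t)(0,-1) + C_2e^(-6t)(1,1).

x(t) = C_2e^(-6t), z(t) = -C_1e^(2t) + C_2e^(-6t)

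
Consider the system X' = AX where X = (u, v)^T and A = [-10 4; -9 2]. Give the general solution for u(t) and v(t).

Coefficient matrix A = [[-10, 4], [-9, 2]].
Characteristic polynomial det(A - λI) = λ^2 + 8λ + 16 = 0.
Single eigenvalue λ = -4 with algebraic multiplicity 2.
Eigenvector v = (-2,-3); generalized eigenvector w with (A-λI)w=v is (-1,-2).
General solution: e^(-4t)[c_1·v + c_2·(t·v + w)].

u(t) = -2c_1e^(-4t) - 2c_2te^(-4t) - c_2e^(-4t), v(t) = -3c_1e^(-4t) - 3c_2te^(-4t) - 2c_2e^(-4t)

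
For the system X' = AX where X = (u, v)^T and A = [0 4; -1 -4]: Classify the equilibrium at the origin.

stable improper node

A = [[0,4],[-1,-4]]; det(A-λI) = λ^2 + 4λ + 4.
repeated λ = -2 with a single eigenvector.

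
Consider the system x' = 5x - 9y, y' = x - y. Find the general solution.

x(t) = 3c_1e^(2t) + 3c_2te^(2t) + c_2e^(2t), y(t) = c_1e^(2t) + c_2te^(2t)

Coefficient matrix A = [[5, -9], [1, -1]].
Characteristic polynomial det(A - λI) = λ^2 - 4λ + 4 = 0.
Single eigenvalue λ = 2 with algebraic multiplicity 2.
Eigenvector v = (3,1); generalized eigenvector w with (A-λI)w=v is (1,0).
General solution: e^(2t)[c_1·v + c_2·(t·v + w)].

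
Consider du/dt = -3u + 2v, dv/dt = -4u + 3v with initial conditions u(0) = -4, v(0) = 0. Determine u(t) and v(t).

Coefficient matrix A = [[-3, 2], [-4, 3]].
Characteristic polynomial det(A - λI) = λ^2 - 1 = 0.
Eigenvalues λ = 1, -1.
For λ=1: (A-λI) row 1 is [-4, 2], so an eigenvector is (1, 2).
For λ=-1: (A-λI) row 1 is [-2, 2], so an eigenvector is (-1, -1).
General solution: c_1e^(t)(1,2) + c_2e^(-t)(-1,-1).
Applying u(0)=-4, v(0)=0 gives c_1=4, c_2=8.

u(t) = 4e^(t) - 8e^(-t), v(t) = 8e^(t) - 8e^(-t)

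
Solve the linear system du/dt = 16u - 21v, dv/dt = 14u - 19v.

u(t) = 3c_1e^(2t) - c_2e^(-5t), v(t) = 2c_1e^(2t) - c_2e^(-5t)

Coefficient matrix A = [[16, -21], [14, -19]].
Characteristic polynomial det(A - λI) = λ^2 + 3λ - 10 = 0.
Eigenvalues λ = 2, -5.
For λ=2: (A-λI) row 1 is [14, -21], so an eigenvector is (3, 2).
For λ=-5: (A-λI) row 1 is [21, -21], so an eigenvector is (-1, -1).
General solution: c_1e^(2t)(3,2) + c_2e^(-5t)(-1,-1).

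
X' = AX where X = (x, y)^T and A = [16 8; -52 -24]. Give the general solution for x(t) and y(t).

x(t) = -C_1e^(-4t)sin(4t) - C_1e^(-4t)cos(4t) - C_2e^(-4t)sin(4t) + C_2e^(-4t)cos(4t), y(t) = 3C_1e^(-4t)sin(4t) + 2C_1e^(-4t)cos(4t) + 2C_2e^(-4t)sin(4t) - 3C_2e^(-4t)cos(4t)

Coefficient matrix A = [[16, 8], [-52, -24]].
Characteristic polynomial det(A - λI) = λ^2 + 8λ + 32 = 0.
Eigenvalues λ = -4 ± 4i (complex conjugate pair).
For λ=-4+4i: an eigenvector is (-1,2) - i(-1,3) = (-1 + i, 2 - 3i).
A real fundamental pair from Re and Im of e^((-4+4i)t)v: X_1 = e^(-4t)(cos(4t)·(-1,2) + sin(4t)·(-1,3)), X_2 = e^(-4t)(sin(4t)·(-1,2) - cos(4t)·(-1,3)).
General solution: C_1X_1 + C_2X_2.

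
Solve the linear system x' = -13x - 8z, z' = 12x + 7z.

x(t) = C_1e^(-5t) - 2C_2e^(-t), z(t) = -C_1e^(-5t) + 3C_2e^(-t)

Coefficient matrix A = [[-13, -8], [12, 7]].
Characteristic polynomial det(A - λI) = λ^2 + 6λ + 5 = 0.
Eigenvalues λ = -5, -1.
For λ=-5: (A-λI) row 1 is [-8, -8], so an eigenvector is (1, -1).
For λ=-1: (A-λI) row 1 is [-12, -8], so an eigenvector is (-2, 3).
General solution: C_1e^(-5t)(1,-1) + C_2e^(-t)(-2,3).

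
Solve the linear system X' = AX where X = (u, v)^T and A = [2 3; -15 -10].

Coefficient matrix A = [[2, 3], [-15, -10]].
Characteristic polynomial det(A - λI) = λ^2 + 8λ + 25 = 0.
Eigenvalues λ = -4 ± 3i (complex conjugate pair).
For λ=-4+3i: an eigenvector is (-1,2) - i(0,1) = (-1, 2 - i).
A real fundamental pair from Re and Im of e^((-4+3i)t)v: X_1 = e^(-4t)(cos(3t)·(-1,2) + sin(3t)·(0,1)), X_2 = e^(-4t)(sin(3t)·(-1,2) - cos(3t)·(0,1)).
General solution: C_1X_1 + C_2X_2.

u(t) = -C_1e^(-4t)cos(3t) - C_2e^(-4t)sin(3t), v(t) = C_1e^(-4t)sin(3t) + 2C_1e^(-4t)cos(3t) + 2C_2e^(-4t)sin(3t) - C_2e^(-4t)cos(3t)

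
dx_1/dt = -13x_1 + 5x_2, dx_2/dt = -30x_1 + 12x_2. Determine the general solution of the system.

x_1(t) = K_1e^(2t) + K_2e^(-3t), x_2(t) = 3K_1e^(2t) + 2K_2e^(-3t)

Coefficient matrix A = [[-13, 5], [-30, 12]].
Characteristic polynomial det(A - λI) = λ^2 + λ - 6 = 0.
Eigenvalues λ = 2, -3.
For λ=2: (A-λI) row 1 is [-15, 5], so an eigenvector is (1, 3).
For λ=-3: (A-λI) row 1 is [-10, 5], so an eigenvector is (1, 2).
General solution: K_1e^(2t)(1,3) + K_2e^(-3t)(1,2).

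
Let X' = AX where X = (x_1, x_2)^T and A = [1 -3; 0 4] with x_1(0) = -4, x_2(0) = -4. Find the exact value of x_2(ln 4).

-1024

A = [[1,-3],[0,4]]; eigenvalues λ = 4, 1.
Eigenvectors: (1,-1) for λ=4, (1,0) for λ=1.
From the initial condition, c_1 = 4, c_2 = -8.
x_2(ln 4) = (4)(4^4)(-1) + (-8)(4^1)(0) = -1024.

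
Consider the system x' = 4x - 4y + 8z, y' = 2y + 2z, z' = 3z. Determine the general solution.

x(t) = C_1e^(4t) + 2C_2e^(2t), y(t) = C_2e^(2t) + 2C_3e^(3t), z(t) = C_3e^(3t)

Coefficient matrix A = [[4, -4, 8], [0, 2, 2], [0, 0, 3]].
det(A - λI) = 0 gives eigenvalues λ = 4, 2, 3.
For λ=4: eigenvector (1,0,0).
For λ=2: eigenvector (2,1,0).
For λ=3: eigenvector (0,2,1).
General solution: C_1e^(4t)(1,0,0) + C_2e^(2t)(2,1,0) + C_3e^(3t)(0,2,1).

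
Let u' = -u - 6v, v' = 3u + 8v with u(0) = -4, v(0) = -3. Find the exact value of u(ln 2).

A = [[-1,-6],[3,8]]; eigenvalues λ = 2, 5.
Eigenvectors: (-2,1) for λ=2, (1,-1) for λ=5.
From the initial condition, c_1 = 7, c_2 = 10.
u(ln 2) = (7)(2^2)(-2) + (10)(2^5)(1) = 264.

264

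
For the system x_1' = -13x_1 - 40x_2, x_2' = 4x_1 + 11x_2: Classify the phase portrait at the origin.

stable spiral

A = [[-13,-40],[4,11]]; det(A-λI) = λ^2 + 2λ + 17.
λ = -1 ± 4i: negative real part.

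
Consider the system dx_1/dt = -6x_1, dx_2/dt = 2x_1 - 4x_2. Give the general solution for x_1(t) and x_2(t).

x_1(t) = c_1e^(-6t), x_2(t) = -c_1e^(-6t) - c_2e^(-4t)

Coefficient matrix A = [[-6, 0], [2, -4]].
Characteristic polynomial det(A - λI) = λ^2 + 10λ + 24 = 0.
Eigenvalues λ = -6, -4.
For λ=-6: (A-λI) row 2 is [2, 2], so an eigenvector is (1, -1).
For λ=-4: (A-λI) row 1 is [-2, 0], so an eigenvector is (0, -1).
General solution: c_1e^(-6t)(1,-1) + c_2e^(-4t)(0,-1).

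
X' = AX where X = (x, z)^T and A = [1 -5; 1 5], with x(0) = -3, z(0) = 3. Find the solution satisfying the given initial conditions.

x(t) = -9e^(3t)sin(t) - 3e^(3t)cos(t), z(t) = 3e^(3t)sin(t) + 3e^(3t)cos(t)

Coefficient matrix A = [[1, -5], [1, 5]].
Characteristic polynomial det(A - λI) = λ^2 - 6λ + 10 = 0.
Eigenvalues λ = 3 ± i (complex conjugate pair).
For λ=3+i: an eigenvector is (2,-1) - i(1,0) = (2 - i, -1).
A real fundamental pair from Re and Im of e^((3+i)t)v: X_1 = e^(3t)(cos(t)·(2,-1) + sin(t)·(1,0)), X_2 = e^(3t)(sin(t)·(2,-1) - cos(t)·(1,0)).
General solution: K_1X_1 + K_2X_2.
Applying x(0)=-3, z(0)=3 gives K_1=-3, K_2=-3.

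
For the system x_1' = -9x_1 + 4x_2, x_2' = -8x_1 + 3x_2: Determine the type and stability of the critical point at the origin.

stable node

A = [[-9,4],[-8,3]]; det(A-λI) = λ^2 + 6λ + 5.
λ = -5, -1: both negative.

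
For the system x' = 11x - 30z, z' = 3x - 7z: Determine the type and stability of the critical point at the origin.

A = [[11,-30],[3,-7]]; det(A-λI) = λ^2 - 4λ + 13.
λ = 2 ± 3i: positive real part.

unstable spiral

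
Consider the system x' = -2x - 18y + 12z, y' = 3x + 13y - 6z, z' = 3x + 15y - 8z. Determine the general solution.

x(t) = 2K_1e^(t) - K_2e^(4t) - 4K_3e^(-2t), y(t) = -K_1e^(t) + K_2e^(4t) + 2K_3e^(-2t), z(t) = -K_1e^(t) + K_2e^(4t) + 3K_3e^(-2t)

Coefficient matrix A = [[-2, -18, 12], [3, 13, -6], [3, 15, -8]].
det(A - λI) = 0 gives eigenvalues λ = 1, 4, -2.
For λ=1: eigenvector (2,-1,-1).
For λ=4: eigenvector (-1,1,1).
For λ=-2: eigenvector (-4,2,3).
General solution: K_1e^(t)(2,-1,-1) + K_2e^(4t)(-1,1,1) + K_3e^(-2t)(-4,2,3).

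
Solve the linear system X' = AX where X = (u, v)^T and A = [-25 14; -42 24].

u(t) = 2K_1e^(-4t) + K_2e^(3t), v(t) = 3K_1e^(-4t) + 2K_2e^(3t)

Coefficient matrix A = [[-25, 14], [-42, 24]].
Characteristic polynomial det(A - λI) = λ^2 + λ - 12 = 0.
Eigenvalues λ = -4, 3.
For λ=-4: (A-λI) row 1 is [-21, 14], so an eigenvector is (2, 3).
For λ=3: (A-λI) row 1 is [-28, 14], so an eigenvector is (1, 2).
General solution: K_1e^(-4t)(2,3) + K_2e^(3t)(1,2).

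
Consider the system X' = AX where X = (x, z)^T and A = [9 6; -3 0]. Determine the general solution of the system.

Coefficient matrix A = [[9, 6], [-3, 0]].
Characteristic polynomial det(A - λI) = λ^2 - 9λ + 18 = 0.
Eigenvalues λ = 6, 3.
For λ=6: (A-λI) row 1 is [3, 6], so an eigenvector is (2, -1).
For λ=3: (A-λI) row 1 is [6, 6], so an eigenvector is (-1, 1).
General solution: K_1e^(6t)(2,-1) + K_2e^(3t)(-1,1).

x(t) = 2K_1e^(6t) - K_2e^(3t), z(t) = -K_1e^(6t) + K_2e^(3t)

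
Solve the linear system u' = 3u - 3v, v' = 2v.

Coefficient matrix A = [[3, -3], [0, 2]].
Characteristic polynomial det(A - λI) = λ^2 - 5λ + 6 = 0.
Eigenvalues λ = 3, 2.
For λ=3: (A-λI) row 1 is [0, -3], so an eigenvector is (1, 0).
For λ=2: (A-λI) row 1 is [1, -3], so an eigenvector is (3, 1).
General solution: c_1e^(3t)(1,0) + c_2e^(2t)(3,1).

u(t) = c_1e^(3t) + 3c_2e^(2t), v(t) = c_2e^(2t)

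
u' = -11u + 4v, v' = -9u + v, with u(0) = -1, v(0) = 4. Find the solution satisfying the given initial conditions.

u(t) = 22te^(-5t) - e^(-5t), v(t) = 33te^(-5t) + 4e^(-5t)

Coefficient matrix A = [[-11, 4], [-9, 1]].
Characteristic polynomial det(A - λI) = λ^2 + 10λ + 25 = 0.
Single eigenvalue λ = -5 with algebraic multiplicity 2.
Eigenvector v = (2,3); generalized eigenvector w with (A-λI)w=v is (-1,-1).
General solution: e^(-5t)[c_1·v + c_2·(t·v + w)].
Applying u(0)=-1, v(0)=4 gives c_1=5, c_2=11.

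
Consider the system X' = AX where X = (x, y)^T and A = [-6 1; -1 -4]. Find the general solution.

x(t) = -K_1e^(-5t) - K_2te^(-5t) + 2K_2e^(-5t), y(t) = -K_1e^(-5t) - K_2te^(-5t) + K_2e^(-5t)

Coefficient matrix A = [[-6, 1], [-1, -4]].
Characteristic polynomial det(A - λI) = λ^2 + 10λ + 25 = 0.
Single eigenvalue λ = -5 with algebraic multiplicity 2.
Eigenvector v = (-1,-1); generalized eigenvector w with (A-λI)w=v is (2,1).
General solution: e^(-5t)[K_1·v + K_2·(t·v + w)].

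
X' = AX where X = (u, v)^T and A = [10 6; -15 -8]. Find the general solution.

u(t) = K_1e^(t)sin(3t) - K_1e^(t)cos(3t) - K_2e^(t)sin(3t) - K_2e^(t)cos(3t), v(t) = -K_1e^(t)sin(3t) + 2K_1e^(t)cos(3t) + 2K_2e^(t)sin(3t) + K_2e^(t)cos(3t)

Coefficient matrix A = [[10, 6], [-15, -8]].
Characteristic polynomial det(A - λI) = λ^2 - 2λ + 10 = 0.
Eigenvalues λ = 1 ± 3i (complex conjugate pair).
For λ=1+3i: an eigenvector is (-1,2) - i(1,-1) = (-1 - i, 2 + i).
A real fundamental pair from Re and Im of e^((1+3i)t)v: X_1 = e^(t)(cos(3t)·(-1,2) + sin(3t)·(1,-1)), X_2 = e^(t)(sin(3t)·(-1,2) - cos(3t)·(1,-1)).
General solution: K_1X_1 + K_2X_2.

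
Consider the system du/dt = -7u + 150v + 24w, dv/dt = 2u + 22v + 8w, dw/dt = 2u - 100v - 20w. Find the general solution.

u(t) = -15K_1e^(-3t) + 6K_2e^(2t) - 32K_3e^(-4t), v(t) = -2K_1e^(-3t) + K_2e^(2t) - 4K_3e^(-4t), w(t) = 10K_1e^(-3t) - 4K_2e^(2t) + 21K_3e^(-4t)

Coefficient matrix A = [[-7, 150, 24], [2, 22, 8], [2, -100, -20]].
det(A - λI) = 0 gives eigenvalues λ = -3, 2, -4.
For λ=-3: eigenvector (-15,-2,10).
For λ=2: eigenvector (6,1,-4).
For λ=-4: eigenvector (-32,-4,21).
General solution: K_1e^(-3t)(-15,-2,10) + K_2e^(2t)(6,1,-4) + K_3e^(-4t)(-32,-4,21).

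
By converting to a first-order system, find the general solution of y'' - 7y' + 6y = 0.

Let x_1 = y, x_2 = y'. Then x_1' = x_2 and x_2' = -6x_1 + 7x_2.
A = [[0,1],[-6,7]]; det(A-λI) = λ^2 - 7λ + 6.
Eigenvalues λ = 6, 1 with eigenvectors (1,6), (1,1).

y(t) = K_1e^(6t) + K_2e^(t)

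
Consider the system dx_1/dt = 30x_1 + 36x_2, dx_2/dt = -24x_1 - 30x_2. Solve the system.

Coefficient matrix A = [[30, 36], [-24, -30]].
Characteristic polynomial det(A - λI) = λ^2 - 36 = 0.
Eigenvalues λ = -6, 6.
For λ=-6: (A-λI) row 1 is [36, 36], so an eigenvector is (-1, 1).
For λ=6: (A-λI) row 1 is [24, 36], so an eigenvector is (-3, 2).
General solution: c_1e^(-6t)(-1,1) + c_2e^(6t)(-3,2).

x_1(t) = -c_1e^(-6t) - 3c_2e^(6t), x_2(t) = c_1e^(-6t) + 2c_2e^(6t)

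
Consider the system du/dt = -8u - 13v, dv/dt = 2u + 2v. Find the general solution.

Coefficient matrix A = [[-8, -13], [2, 2]].
Characteristic polynomial det(A - λI) = λ^2 + 6λ + 10 = 0.
Eigenvalues λ = -3 ± i (complex conjugate pair).
For λ=-3+i: an eigenvector is (2,-1) - i(3,-1) = (2 - 3i, -1 + i).
A real fundamental pair from Re and Im of e^((-3+i)t)v: X_1 = e^(-3t)(cos(t)·(2,-1) + sin(t)·(3,-1)), X_2 = e^(-3t)(sin(t)·(2,-1) - cos(t)·(3,-1)).
General solution: C_1X_1 + C_2X_2.

u(t) = 3C_1e^(-3t)sin(t) + 2C_1e^(-3t)cos(t) + 2C_2e^(-3t)sin(t) - 3C_2e^(-3t)cos(t), v(t) = -C_1e^(-3t)sin(t) - C_1e^(-3t)cos(t) - C_2e^(-3t)sin(t) + C_2e^(-3t)cos(t)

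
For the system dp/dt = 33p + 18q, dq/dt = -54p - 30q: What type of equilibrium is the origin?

saddle

A = [[33,18],[-54,-30]]; det(A-λI) = λ^2 - 3λ - 18.
λ = 6, -3: opposite signs.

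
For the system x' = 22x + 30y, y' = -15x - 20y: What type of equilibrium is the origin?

A = [[22,30],[-15,-20]]; det(A-λI) = λ^2 - 2λ + 10.
λ = 1 ± 3i: positive real part.

unstable spiral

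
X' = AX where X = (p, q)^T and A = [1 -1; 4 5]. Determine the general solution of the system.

Coefficient matrix A = [[1, -1], [4, 5]].
Characteristic polynomial det(A - λI) = λ^2 - 6λ + 9 = 0.
Single eigenvalue λ = 3 with algebraic multiplicity 2.
Eigenvector v = (-1,2); generalized eigenvector w with (A-λI)w=v is (1,-1).
General solution: e^(3t)[K_1·v + K_2·(t·v + w)].

p(t) = -K_1e^(3t) - K_2te^(3t) + K_2e^(3t), q(t) = 2K_1e^(3t) + 2K_2te^(3t) - K_2e^(3t)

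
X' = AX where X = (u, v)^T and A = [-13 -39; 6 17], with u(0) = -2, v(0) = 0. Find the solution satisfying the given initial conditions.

Coefficient matrix A = [[-13, -39], [6, 17]].
Characteristic polynomial det(A - λI) = λ^2 - 4λ + 13 = 0.
Eigenvalues λ = 2 ± 3i (complex conjugate pair).
For λ=2+3i: an eigenvector is (2,-1) - i(3,-1) = (2 - 3i, -1 + i).
A real fundamental pair from Re and Im of e^((2+3i)t)v: X_1 = e^(2t)(cos(3t)·(2,-1) + sin(3t)·(3,-1)), X_2 = e^(2t)(sin(3t)·(2,-1) - cos(3t)·(3,-1)).
General solution: K_1X_1 + K_2X_2.
Applying u(0)=-2, v(0)=0 gives K_1=2, K_2=2.

u(t) = 10e^(2t)sin(3t) - 2e^(2t)cos(3t), v(t) = -4e^(2t)sin(3t)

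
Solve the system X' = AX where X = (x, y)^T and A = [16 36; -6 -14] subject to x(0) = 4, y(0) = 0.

Coefficient matrix A = [[16, 36], [-6, -14]].
Characteristic polynomial det(A - λI) = λ^2 - 2λ - 8 = 0.
Eigenvalues λ = 4, -2.
For λ=4: (A-λI) row 1 is [12, 36], so an eigenvector is (3, -1).
For λ=-2: (A-λI) row 1 is [18, 36], so an eigenvector is (2, -1).
General solution: K_1e^(4t)(3,-1) + K_2e^(-2t)(2,-1).
Applying x(0)=4, y(0)=0 gives K_1=4, K_2=-4.

x(t) = 12e^(4t) - 8e^(-2t), y(t) = -4e^(4t) + 4e^(-2t)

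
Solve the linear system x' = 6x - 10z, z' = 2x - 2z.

Coefficient matrix A = [[6, -10], [2, -2]].
Characteristic polynomial det(A - λI) = λ^2 - 4λ + 8 = 0.
Eigenvalues λ = 2 ± 2i (complex conjugate pair).
For λ=2+2i: an eigenvector is (-2,-1) - i(1,0) = (-2 - i, -1).
A real fundamental pair from Re and Im of e^((2+2i)t)v: X_1 = e^(2t)(cos(2t)·(-2,-1) + sin(2t)·(1,0)), X_2 = e^(2t)(sin(2t)·(-2,-1) - cos(2t)·(1,0)).
General solution: C_1X_1 + C_2X_2.

x(t) = C_1e^(2t)sin(2t) - 2C_1e^(2t)cos(2t) - 2C_2e^(2t)sin(2t) - C_2e^(2t)cos(2t), z(t) = -C_1e^(2t)cos(2t) - C_2e^(2t)sin(2t)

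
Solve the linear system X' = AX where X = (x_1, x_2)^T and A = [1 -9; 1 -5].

x_1(t) = -3K_1e^(-2t) - 3K_2te^(-2t) - K_2e^(-2t), x_2(t) = -K_1e^(-2t) - K_2te^(-2t)

Coefficient matrix A = [[1, -9], [1, -5]].
Characteristic polynomial det(A - λI) = λ^2 + 4λ + 4 = 0.
Single eigenvalue λ = -2 with algebraic multiplicity 2.
Eigenvector v = (-3,-1); generalized eigenvector w with (A-λI)w=v is (-1,0).
General solution: e^(-2t)[K_1·v + K_2·(t·v + w)].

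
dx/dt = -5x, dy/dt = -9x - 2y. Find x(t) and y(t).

x(t) = -C_1e^(-5t), y(t) = -3C_1e^(-5t) - C_2e^(-2t)

Coefficient matrix A = [[-5, 0], [-9, -2]].
Characteristic polynomial det(A - λI) = λ^2 + 7λ + 10 = 0.
Eigenvalues λ = -5, -2.
For λ=-5: (A-λI) row 2 is [-9, 3], so an eigenvector is (-1, -3).
For λ=-2: (A-λI) row 1 is [-3, 0], so an eigenvector is (0, -1).
General solution: C_1e^(-5t)(-1,-3) + C_2e^(-2t)(0,-1).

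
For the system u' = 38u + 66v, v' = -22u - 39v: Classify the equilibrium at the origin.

A = [[38,66],[-22,-39]]; det(A-λI) = λ^2 + λ - 30.
λ = 5, -6: opposite signs.

saddle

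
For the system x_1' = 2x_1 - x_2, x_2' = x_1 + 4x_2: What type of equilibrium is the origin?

unstable improper node

A = [[2,-1],[1,4]]; det(A-λI) = λ^2 - 6λ + 9.
repeated λ = 3 with a single eigenvector.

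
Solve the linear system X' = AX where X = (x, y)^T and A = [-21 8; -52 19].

x(t) = K_1e^(-t)sin(4t) + K_1e^(-t)cos(4t) + K_2e^(-t)sin(4t) - K_2e^(-t)cos(4t), y(t) = 2K_1e^(-t)sin(4t) + 3K_1e^(-t)cos(4t) + 3K_2e^(-t)sin(4t) - 2K_2e^(-t)cos(4t)

Coefficient matrix A = [[-21, 8], [-52, 19]].
Characteristic polynomial det(A - λI) = λ^2 + 2λ + 17 = 0.
Eigenvalues λ = -1 ± 4i (complex conjugate pair).
For λ=-1+4i: an eigenvector is (1,3) - i(1,2) = (1 - i, 3 - 2i).
A real fundamental pair from Re and Im of e^((-1+4i)t)v: X_1 = e^(-t)(cos(4t)·(1,3) + sin(4t)·(1,2)), X_2 = e^(-t)(sin(4t)·(1,3) - cos(4t)·(1,2)).
General solution: K_1X_1 + K_2X_2.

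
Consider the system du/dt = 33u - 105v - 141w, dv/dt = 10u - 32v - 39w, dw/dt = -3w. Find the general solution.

Coefficient matrix A = [[33, -105, -141], [10, -32, -39], [0, 0, -3]].
det(A - λI) = 0 gives eigenvalues λ = 3, -2, -3.
For λ=3: eigenvector (7,2,0).
For λ=-2: eigenvector (3,1,0).
For λ=-3: eigenvector (1,-1,1).
General solution: c_1e^(3t)(7,2,0) + c_2e^(-2t)(3,1,0) + c_3e^(-3t)(1,-1,1).

u(t) = 7c_1e^(3t) + 3c_2e^(-2t) + c_3e^(-3t), v(t) = 2c_1e^(3t) + c_2e^(-2t) - c_3e^(-3t), w(t) = c_3e^(-3t)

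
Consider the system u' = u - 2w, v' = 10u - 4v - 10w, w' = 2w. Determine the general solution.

Coefficient matrix A = [[1, 0, -2], [10, -4, -10], [0, 0, 2]].
det(A - λI) = 0 gives eigenvalues λ = 1, -4, 2.
For λ=1: eigenvector (1,2,0).
For λ=-4: eigenvector (0,1,0).
For λ=2: eigenvector (-2,-5,1).
General solution: C_1e^(t)(1,2,0) + C_2e^(-4t)(0,1,0) + C_3e^(2t)(-2,-5,1).

u(t) = C_1e^(t) - 2C_3e^(2t), v(t) = 2C_1e^(t) + C_2e^(-4t) - 5C_3e^(2t), w(t) = C_3e^(2t)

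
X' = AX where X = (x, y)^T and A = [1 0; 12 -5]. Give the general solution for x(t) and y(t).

x(t) = C_1e^(t), y(t) = 2C_1e^(t) - C_2e^(-5t)

Coefficient matrix A = [[1, 0], [12, -5]].
Characteristic polynomial det(A - λI) = λ^2 + 4λ - 5 = 0.
Eigenvalues λ = 1, -5.
For λ=1: (A-λI) row 2 is [12, -6], so an eigenvector is (1, 2).
For λ=-5: (A-λI) row 1 is [6, 0], so an eigenvector is (0, -1).
General solution: C_1e^(t)(1,2) + C_2e^(-5t)(0,-1).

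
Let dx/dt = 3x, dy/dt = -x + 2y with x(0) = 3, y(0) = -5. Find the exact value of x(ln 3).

81

A = [[3,0],[-1,2]]; eigenvalues λ = 3, 2.
Eigenvectors: (1,-1) for λ=3, (0,1) for λ=2.
From the initial condition, c_1 = 3, c_2 = -2.
x(ln 3) = (3)(3^3)(1) + (-2)(3^2)(0) = 81.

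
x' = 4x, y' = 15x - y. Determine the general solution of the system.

x(t) = K_2e^(4t), y(t) = -K_1e^(-t) + 3K_2e^(4t)

Coefficient matrix A = [[4, 0], [15, -1]].
Characteristic polynomial det(A - λI) = λ^2 - 3λ - 4 = 0.
Eigenvalues λ = -1, 4.
For λ=-1: (A-λI) row 1 is [5, 0], so an eigenvector is (0, -1).
For λ=4: (A-λI) row 2 is [15, -5], so an eigenvector is (1, 3).
General solution: K_1e^(-t)(0,-1) + K_2e^(4t)(1,3).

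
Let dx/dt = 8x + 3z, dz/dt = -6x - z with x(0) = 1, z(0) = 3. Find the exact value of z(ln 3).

-1143

A = [[8,3],[-6,-1]]; eigenvalues λ = 5, 2.
Eigenvectors: (-1,1) for λ=5, (1,-2) for λ=2.
From the initial condition, c_1 = -5, c_2 = -4.
z(ln 3) = (-5)(3^5)(1) + (-4)(3^2)(-2) = -1143.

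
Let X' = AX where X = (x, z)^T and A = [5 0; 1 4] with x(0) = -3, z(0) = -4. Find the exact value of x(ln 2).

-96

A = [[5,0],[1,4]]; eigenvalues λ = 5, 4.
Eigenvectors: (1,1) for λ=5, (0,-1) for λ=4.
From the initial condition, c_1 = -3, c_2 = 1.
x(ln 2) = (-3)(2^5)(1) + (1)(2^4)(0) = -96.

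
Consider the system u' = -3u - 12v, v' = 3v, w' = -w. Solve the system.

Coefficient matrix A = [[-3, -12, 0], [0, 3, 0], [0, 0, -1]].
det(A - λI) = 0 gives eigenvalues λ = -1, 3, -3.
For λ=-1: eigenvector (0,0,1).
For λ=3: eigenvector (-2,1,0).
For λ=-3: eigenvector (1,0,0).
General solution: K_1e^(-t)(0,0,1) + K_2e^(3t)(-2,1,0) + K_3e^(-3t)(1,0,0).

u(t) = -2K_2e^(3t) + K_3e^(-3t), v(t) = K_2e^(3t), w(t) = K_1e^(-t)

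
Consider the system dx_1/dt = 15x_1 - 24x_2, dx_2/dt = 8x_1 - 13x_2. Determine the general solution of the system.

x_1(t) = -3C_1e^(-t) + 2C_2e^(3t), x_2(t) = -2C_1e^(-t) + C_2e^(3t)

Coefficient matrix A = [[15, -24], [8, -13]].
Characteristic polynomial det(A - λI) = λ^2 - 2λ - 3 = 0.
Eigenvalues λ = -1, 3.
For λ=-1: (A-λI) row 1 is [16, -24], so an eigenvector is (-3, -2).
For λ=3: (A-λI) row 1 is [12, -24], so an eigenvector is (2, 1).
General solution: C_1e^(-t)(-3,-2) + C_2e^(3t)(2,1).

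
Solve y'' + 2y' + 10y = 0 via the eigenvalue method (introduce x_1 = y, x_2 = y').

y(t) = C_1e^(-t)cos(3t) + C_2e^(-t)sin(3t)

Let x_1 = y, x_2 = y'. Then x_1' = x_2 and x_2' = -10x_1 - 2x_2.
A = [[0,1],[-10,-2]]; det(A-λI) = λ^2 + 2λ + 10.
Eigenvalues λ = -1 ± 3i.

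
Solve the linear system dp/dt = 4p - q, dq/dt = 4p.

Coefficient matrix A = [[4, -1], [4, 0]].
Characteristic polynomial det(A - λI) = λ^2 - 4λ + 4 = 0.
Single eigenvalue λ = 2 with algebraic multiplicity 2.
Eigenvector v = (-1,-2); generalized eigenvector w with (A-λI)w=v is (-2,-3).
General solution: e^(2t)[c_1·v + c_2·(t·v + w)].

p(t) = -c_1e^(2t) - c_2te^(2t) - 2c_2e^(2t), q(t) = -2c_1e^(2t) - 2c_2te^(2t) - 3c_2e^(2t)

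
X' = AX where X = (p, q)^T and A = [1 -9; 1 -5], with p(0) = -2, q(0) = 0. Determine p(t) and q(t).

p(t) = -6te^(-2t) - 2e^(-2t), q(t) = -2te^(-2t)

Coefficient matrix A = [[1, -9], [1, -5]].
Characteristic polynomial det(A - λI) = λ^2 + 4λ + 4 = 0.
Single eigenvalue λ = -2 with algebraic multiplicity 2.
Eigenvector v = (3,1); generalized eigenvector w with (A-λI)w=v is (-2,-1).
General solution: e^(-2t)[C_1·v + C_2·(t·v + w)].
Applying p(0)=-2, q(0)=0 gives C_1=-2, C_2=-2.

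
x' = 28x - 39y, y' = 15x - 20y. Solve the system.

x(t) = 2K_1e^(4t)sin(3t) - 3K_1e^(4t)cos(3t) - 3K_2e^(4t)sin(3t) - 2K_2e^(4t)cos(3t), y(t) = K_1e^(4t)sin(3t) - 2K_1e^(4t)cos(3t) - 2K_2e^(4t)sin(3t) - K_2e^(4t)cos(3t)

Coefficient matrix A = [[28, -39], [15, -20]].
Characteristic polynomial det(A - λI) = λ^2 - 8λ + 25 = 0.
Eigenvalues λ = 4 ± 3i (complex conjugate pair).
For λ=4+3i: an eigenvector is (-3,-2) - i(2,1) = (-3 - 2i, -2 - i).
A real fundamental pair from Re and Im of e^((4+3i)t)v: X_1 = e^(4t)(cos(3t)·(-3,-2) + sin(3t)·(2,1)), X_2 = e^(4t)(sin(3t)·(-3,-2) - cos(3t)·(2,1)).
General solution: K_1X_1 + K_2X_2.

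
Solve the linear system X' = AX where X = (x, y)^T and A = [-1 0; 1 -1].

x(t) = c_2e^(-t), y(t) = c_1e^(-t) + c_2te^(-t) - c_2e^(-t)

Coefficient matrix A = [[-1, 0], [1, -1]].
Characteristic polynomial det(A - λI) = λ^2 + 2λ + 1 = 0.
Single eigenvalue λ = -1 with algebraic multiplicity 2.
Eigenvector v = (0,1); generalized eigenvector w with (A-λI)w=v is (1,-1).
General solution: e^(-t)[c_1·v + c_2·(t·v + w)].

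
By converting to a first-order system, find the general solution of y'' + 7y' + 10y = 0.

y(t) = c_1e^(-5t) + c_2e^(-2t)

Let x_1 = y, x_2 = y'. Then x_1' = x_2 and x_2' = -10x_1 - 7x_2.
A = [[0,1],[-10,-7]]; det(A-λI) = λ^2 + 7λ + 10.
Eigenvalues λ = -5, -2 with eigenvectors (1,-5), (1,-2).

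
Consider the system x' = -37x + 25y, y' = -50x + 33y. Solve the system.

x(t) = -c_1e^(-2t)sin(5t) - 2c_1e^(-2t)cos(5t) - 2c_2e^(-2t)sin(5t) + c_2e^(-2t)cos(5t), y(t) = -c_1e^(-2t)sin(5t) - 3c_1e^(-2t)cos(5t) - 3c_2e^(-2t)sin(5t) + c_2e^(-2t)cos(5t)

Coefficient matrix A = [[-37, 25], [-50, 33]].
Characteristic polynomial det(A - λI) = λ^2 + 4λ + 29 = 0.
Eigenvalues λ = -2 ± 5i (complex conjugate pair).
For λ=-2+5i: an eigenvector is (-2,-3) - i(-1,-1) = (-2 + i, -3 + i).
A real fundamental pair from Re and Im of e^((-2+5i)t)v: X_1 = e^(-2t)(cos(5t)·(-2,-3) + sin(5t)·(-1,-1)), X_2 = e^(-2t)(sin(5t)·(-2,-3) - cos(5t)·(-1,-1)).
General solution: c_1X_1 + c_2X_2.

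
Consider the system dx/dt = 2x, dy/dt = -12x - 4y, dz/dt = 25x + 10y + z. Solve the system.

x(t) = c_1e^(2t), y(t) = -2c_1e^(2t) + c_2e^(-4t), z(t) = 5c_1e^(2t) - 2c_2e^(-4t) + c_3e^(t)

Coefficient matrix A = [[2, 0, 0], [-12, -4, 0], [25, 10, 1]].
det(A - λI) = 0 gives eigenvalues λ = 2, -4, 1.
For λ=2: eigenvector (1,-2,5).
For λ=-4: eigenvector (0,1,-2).
For λ=1: eigenvector (0,0,1).
General solution: c_1e^(2t)(1,-2,5) + c_2e^(-4t)(0,1,-2) + c_3e^(t)(0,0,1).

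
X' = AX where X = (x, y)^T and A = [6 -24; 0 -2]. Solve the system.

Coefficient matrix A = [[6, -24], [0, -2]].
Characteristic polynomial det(A - λI) = λ^2 - 4λ - 12 = 0.
Eigenvalues λ = -2, 6.
For λ=-2: (A-λI) row 1 is [8, -24], so an eigenvector is (3, 1).
For λ=6: (A-λI) row 1 is [0, -24], so an eigenvector is (1, 0).
General solution: C_1e^(-2t)(3,1) + C_2e^(6t)(1,0).

x(t) = 3C_1e^(-2t) + C_2e^(6t), y(t) = C_1e^(-2t)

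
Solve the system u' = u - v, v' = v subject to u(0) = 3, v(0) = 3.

u(t) = -3te^(t) + 3e^(t), v(t) = 3e^(t)

Coefficient matrix A = [[1, -1], [0, 1]].
Characteristic polynomial det(A - λI) = λ^2 - 2λ + 1 = 0.
Single eigenvalue λ = 1 with algebraic multiplicity 2.
Eigenvector v = (1,0); generalized eigenvector w with (A-λI)w=v is (-2,-1).
General solution: e^(t)[c_1·v + c_2·(t·v + w)].
Applying u(0)=3, v(0)=3 gives c_1=-3, c_2=-3.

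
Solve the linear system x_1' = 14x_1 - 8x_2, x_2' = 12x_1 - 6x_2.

x_1(t) = -2c_1e^(2t) + c_2e^(6t), x_2(t) = -3c_1e^(2t) + c_2e^(6t)

Coefficient matrix A = [[14, -8], [12, -6]].
Characteristic polynomial det(A - λI) = λ^2 - 8λ + 12 = 0.
Eigenvalues λ = 2, 6.
For λ=2: (A-λI) row 1 is [12, -8], so an eigenvector is (-2, -3).
For λ=6: (A-λI) row 1 is [8, -8], so an eigenvector is (1, 1).
General solution: c_1e^(2t)(-2,-3) + c_2e^(6t)(1,1).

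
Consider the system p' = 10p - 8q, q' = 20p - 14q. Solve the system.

p(t) = c_1e^(-2t)sin(4t) + c_1e^(-2t)cos(4t) + c_2e^(-2t)sin(4t) - c_2e^(-2t)cos(4t), q(t) = 2c_1e^(-2t)sin(4t) + c_1e^(-2t)cos(4t) + c_2e^(-2t)sin(4t) - 2c_2e^(-2t)cos(4t)

Coefficient matrix A = [[10, -8], [20, -14]].
Characteristic polynomial det(A - λI) = λ^2 + 4λ + 20 = 0.
Eigenvalues λ = -2 ± 4i (complex conjugate pair).
For λ=-2+4i: an eigenvector is (1,1) - i(1,2) = (1 - i, 1 - 2i).
A real fundamental pair from Re and Im of e^((-2+4i)t)v: X_1 = e^(-2t)(cos(4t)·(1,1) + sin(4t)·(1,2)), X_2 = e^(-2t)(sin(4t)·(1,1) - cos(4t)·(1,2)).
General solution: c_1X_1 + c_2X_2.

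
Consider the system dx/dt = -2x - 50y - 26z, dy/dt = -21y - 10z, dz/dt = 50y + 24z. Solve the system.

x(t) = C_1e^(-2t) + 2C_2e^(-t) - 5C_3e^(4t), y(t) = C_2e^(-t) - 2C_3e^(4t), z(t) = -2C_2e^(-t) + 5C_3e^(4t)

Coefficient matrix A = [[-2, -50, -26], [0, -21, -10], [0, 50, 24]].
det(A - λI) = 0 gives eigenvalues λ = -2, -1, 4.
For λ=-2: eigenvector (1,0,0).
For λ=-1: eigenvector (2,1,-2).
For λ=4: eigenvector (-5,-2,5).
General solution: C_1e^(-2t)(1,0,0) + C_2e^(-t)(2,1,-2) + C_3e^(4t)(-5,-2,5).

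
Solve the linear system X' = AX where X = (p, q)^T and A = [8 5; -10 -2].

p(t) = -c_1e^(3t)cos(5t) - c_2e^(3t)sin(5t), q(t) = c_1e^(3t)sin(5t) + c_1e^(3t)cos(5t) + c_2e^(3t)sin(5t) - c_2e^(3t)cos(5t)

Coefficient matrix A = [[8, 5], [-10, -2]].
Characteristic polynomial det(A - λI) = λ^2 - 6λ + 34 = 0.
Eigenvalues λ = 3 ± 5i (complex conjugate pair).
For λ=3+5i: an eigenvector is (-1,1) - i(0,1) = (-1, 1 - i).
A real fundamental pair from Re and Im of e^((3+5i)t)v: X_1 = e^(3t)(cos(5t)·(-1,1) + sin(5t)·(0,1)), X_2 = e^(3t)(sin(5t)·(-1,1) - cos(5t)·(0,1)).
General solution: c_1X_1 + c_2X_2.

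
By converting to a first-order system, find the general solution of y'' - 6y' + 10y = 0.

Let x_1 = y, x_2 = y'. Then x_1' = x_2 and x_2' = -10x_1 + 6x_2.
A = [[0,1],[-10,6]]; det(A-λI) = λ^2 - 6λ + 10.
Eigenvalues λ = 3 ± i.

y(t) = c_1e^(3t)cos(t) + c_2e^(3t)sin(t)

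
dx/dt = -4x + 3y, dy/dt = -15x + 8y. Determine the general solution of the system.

Coefficient matrix A = [[-4, 3], [-15, 8]].
Characteristic polynomial det(A - λI) = λ^2 - 4λ + 13 = 0.
Eigenvalues λ = 2 ± 3i (complex conjugate pair).
For λ=2+3i: an eigenvector is (0,1) - i(1,2) = (0 - i, 1 - 2i).
A real fundamental pair from Re and Im of e^((2+3i)t)v: X_1 = e^(2t)(cos(3t)·(0,1) + sin(3t)·(1,2)), X_2 = e^(2t)(sin(3t)·(0,1) - cos(3t)·(1,2)).
General solution: c_1X_1 + c_2X_2.

x(t) = c_1e^(2t)sin(3t) - c_2e^(2t)cos(3t), y(t) = 2c_1e^(2t)sin(3t) + c_1e^(2t)cos(3t) + c_2e^(2t)sin(3t) - 2c_2e^(2t)cos(3t)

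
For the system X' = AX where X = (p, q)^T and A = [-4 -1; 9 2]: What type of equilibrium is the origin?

A = [[-4,-1],[9,2]]; det(A-λI) = λ^2 + 2λ + 1.
repeated λ = -1 with a single eigenvector.

stable improper node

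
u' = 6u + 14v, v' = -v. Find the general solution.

u(t) = 2C_1e^(-t) + C_2e^(6t), v(t) = -C_1e^(-t)

Coefficient matrix A = [[6, 14], [0, -1]].
Characteristic polynomial det(A - λI) = λ^2 - 5λ - 6 = 0.
Eigenvalues λ = -1, 6.
For λ=-1: (A-λI) row 1 is [7, 14], so an eigenvector is (2, -1).
For λ=6: (A-λI) row 1 is [0, 14], so an eigenvector is (1, 0).
General solution: C_1e^(-t)(2,-1) + C_2e^(6t)(1,0).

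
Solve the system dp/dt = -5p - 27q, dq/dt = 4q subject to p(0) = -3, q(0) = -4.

Coefficient matrix A = [[-5, -27], [0, 4]].
Characteristic polynomial det(A - λI) = λ^2 + λ - 20 = 0.
Eigenvalues λ = -5, 4.
For λ=-5: (A-λI) row 1 is [0, -27], so an eigenvector is (1, 0).
For λ=4: (A-λI) row 1 is [-9, -27], so an eigenvector is (3, -1).
General solution: C_1e^(-5t)(1,0) + C_2e^(4t)(3,-1).
Applying p(0)=-3, q(0)=-4 gives C_1=-15, C_2=4.

p(t) = 12e^(4t) - 15e^(-5t), q(t) = -4e^(4t)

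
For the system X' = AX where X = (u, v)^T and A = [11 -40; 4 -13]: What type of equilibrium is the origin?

A = [[11,-40],[4,-13]]; det(A-λI) = λ^2 + 2λ + 17.
λ = -1 ± 4i: negative real part.

stable spiral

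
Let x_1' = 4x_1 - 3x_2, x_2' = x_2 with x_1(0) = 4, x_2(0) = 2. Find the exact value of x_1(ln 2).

36

A = [[4,-3],[0,1]]; eigenvalues λ = 1, 4.
Eigenvectors: (1,1) for λ=1, (-1,0) for λ=4.
From the initial condition, c_1 = 2, c_2 = -2.
x_1(ln 2) = (2)(2^1)(1) + (-2)(2^4)(-1) = 36.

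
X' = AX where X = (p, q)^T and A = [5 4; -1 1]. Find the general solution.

p(t) = 2C_1e^(3t) + 2C_2te^(3t) + 3C_2e^(3t), q(t) = -C_1e^(3t) - C_2te^(3t) - C_2e^(3t)

Coefficient matrix A = [[5, 4], [-1, 1]].
Characteristic polynomial det(A - λI) = λ^2 - 6λ + 9 = 0.
Single eigenvalue λ = 3 with algebraic multiplicity 2.
Eigenvector v = (2,-1); generalized eigenvector w with (A-λI)w=v is (3,-1).
General solution: e^(3t)[C_1·v + C_2·(t·v + w)].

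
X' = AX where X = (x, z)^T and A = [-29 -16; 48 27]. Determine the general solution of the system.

Coefficient matrix A = [[-29, -16], [48, 27]].
Characteristic polynomial det(A - λI) = λ^2 + 2λ - 15 = 0.
Eigenvalues λ = 3, -5.
For λ=3: (A-λI) row 1 is [-32, -16], so an eigenvector is (-1, 2).
For λ=-5: (A-λI) row 1 is [-24, -16], so an eigenvector is (2, -3).
General solution: C_1e^(3t)(-1,2) + C_2e^(-5t)(2,-3).

x(t) = -C_1e^(3t) + 2C_2e^(-5t), z(t) = 2C_1e^(3t) - 3C_2e^(-5t)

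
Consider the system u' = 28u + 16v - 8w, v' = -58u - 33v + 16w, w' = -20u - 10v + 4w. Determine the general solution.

u(t) = c_1e^(-4t) - c_2e^(4t), v(t) = -2c_1e^(-4t) + 2c_2e^(4t) + c_3e^(-t), w(t) = c_2e^(4t) + 2c_3e^(-t)

Coefficient matrix A = [[28, 16, -8], [-58, -33, 16], [-20, -10, 4]].
det(A - λI) = 0 gives eigenvalues λ = -4, 4, -1.
For λ=-4: eigenvector (1,-2,0).
For λ=4: eigenvector (-1,2,1).
For λ=-1: eigenvector (0,1,2).
General solution: c_1e^(-4t)(1,-2,0) + c_2e^(4t)(-1,2,1) + c_3e^(-t)(0,1,2).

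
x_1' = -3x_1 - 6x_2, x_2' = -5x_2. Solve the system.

x_1(t) = -3c_1e^(-5t) - c_2e^(-3t), x_2(t) = -c_1e^(-5t)

Coefficient matrix A = [[-3, -6], [0, -5]].
Characteristic polynomial det(A - λI) = λ^2 + 8λ + 15 = 0.
Eigenvalues λ = -5, -3.
For λ=-5: (A-λI) row 1 is [2, -6], so an eigenvector is (-3, -1).
For λ=-3: (A-λI) row 1 is [0, -6], so an eigenvector is (-1, 0).
General solution: c_1e^(-5t)(-3,-1) + c_2e^(-3t)(-1,0).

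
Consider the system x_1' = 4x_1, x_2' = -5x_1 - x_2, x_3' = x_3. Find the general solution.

Coefficient matrix A = [[4, 0, 0], [-5, -1, 0], [0, 0, 1]].
det(A - λI) = 0 gives eigenvalues λ = -1, 4, 1.
For λ=-1: eigenvector (0,-1,0).
For λ=4: eigenvector (1,-1,0).
For λ=1: eigenvector (0,0,1).
General solution: c_1e^(-t)(0,-1,0) + c_2e^(4t)(1,-1,0) + c_3e^(t)(0,0,1).

x_1(t) = c_2e^(4t), x_2(t) = -c_1e^(-t) - c_2e^(4t), x_3(t) = c_3e^(t)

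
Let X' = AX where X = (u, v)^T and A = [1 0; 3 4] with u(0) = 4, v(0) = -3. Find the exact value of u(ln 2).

8

A = [[1,0],[3,4]]; eigenvalues λ = 1, 4.
Eigenvectors: (-1,1) for λ=1, (0,1) for λ=4.
From the initial condition, c_1 = -4, c_2 = 1.
u(ln 2) = (-4)(2^1)(-1) + (1)(2^4)(0) = 8.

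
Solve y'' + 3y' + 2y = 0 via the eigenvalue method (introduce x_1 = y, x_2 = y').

y(t) = c_1e^(-t) + c_2e^(-2t)

Let x_1 = y, x_2 = y'. Then x_1' = x_2 and x_2' = -2x_1 - 3x_2.
A = [[0,1],[-2,-3]]; det(A-λI) = λ^2 + 3λ + 2.
Eigenvalues λ = -1, -2 with eigenvectors (1,-1), (1,-2).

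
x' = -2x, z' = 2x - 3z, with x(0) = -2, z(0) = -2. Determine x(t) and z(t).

Coefficient matrix A = [[-2, 0], [2, -3]].
Characteristic polynomial det(A - λI) = λ^2 + 5λ + 6 = 0.
Eigenvalues λ = -3, -2.
For λ=-3: (A-λI) row 1 is [1, 0], so an eigenvector is (0, -1).
For λ=-2: (A-λI) row 2 is [2, -1], so an eigenvector is (-1, -2).
General solution: K_1e^(-3t)(0,-1) + K_2e^(-2t)(-1,-2).
Applying x(0)=-2, z(0)=-2 gives K_1=-2, K_2=2.

x(t) = -2e^(-2t), z(t) = -4e^(-2t) + 2e^(-3t)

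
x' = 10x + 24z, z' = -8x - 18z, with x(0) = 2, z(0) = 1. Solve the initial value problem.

x(t) = 14e^(-2t) - 12e^(-6t), z(t) = -7e^(-2t) + 8e^(-6t)

Coefficient matrix A = [[10, 24], [-8, -18]].
Characteristic polynomial det(A - λI) = λ^2 + 8λ + 12 = 0.
Eigenvalues λ = -2, -6.
For λ=-2: (A-λI) row 1 is [12, 24], so an eigenvector is (-2, 1).
For λ=-6: (A-λI) row 1 is [16, 24], so an eigenvector is (3, -2).
General solution: K_1e^(-2t)(-2,1) + K_2e^(-6t)(3,-2).
Applying x(0)=2, z(0)=1 gives K_1=-7, K_2=-4.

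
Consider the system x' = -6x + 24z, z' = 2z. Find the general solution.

Coefficient matrix A = [[-6, 24], [0, 2]].
Characteristic polynomial det(A - λI) = λ^2 + 4λ - 12 = 0.
Eigenvalues λ = 2, -6.
For λ=2: (A-λI) row 1 is [-8, 24], so an eigenvector is (-3, -1).
For λ=-6: (A-λI) row 1 is [0, 24], so an eigenvector is (-1, 0).
General solution: K_1e^(2t)(-3,-1) + K_2e^(-6t)(-1,0).

x(t) = -3K_1e^(2t) - K_2e^(-6t), z(t) = -K_1e^(2t)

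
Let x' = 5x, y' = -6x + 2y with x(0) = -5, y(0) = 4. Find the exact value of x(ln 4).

A = [[5,0],[-6,2]]; eigenvalues λ = 5, 2.
Eigenvectors: (1,-2) for λ=5, (0,-1) for λ=2.
From the initial condition, c_1 = -5, c_2 = 6.
x(ln 4) = (-5)(4^5)(1) + (6)(4^2)(0) = -5120.

-5120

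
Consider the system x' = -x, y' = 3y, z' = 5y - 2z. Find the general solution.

x(t) = c_3e^(-t), y(t) = c_2e^(3t), z(t) = c_1e^(-2t) + c_2e^(3t)

Coefficient matrix A = [[-1, 0, 0], [0, 3, 0], [0, 5, -2]].
det(A - λI) = 0 gives eigenvalues λ = -2, 3, -1.
For λ=-2: eigenvector (0,0,1).
For λ=3: eigenvector (0,1,1).
For λ=-1: eigenvector (1,0,0).
General solution: c_1e^(-2t)(0,0,1) + c_2e^(3t)(0,1,1) + c_3e^(-t)(1,0,0).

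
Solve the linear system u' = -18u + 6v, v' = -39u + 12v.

Coefficient matrix A = [[-18, 6], [-39, 12]].
Characteristic polynomial det(A - λI) = λ^2 + 6λ + 18 = 0.
Eigenvalues λ = -3 ± 3i (complex conjugate pair).
For λ=-3+3i: an eigenvector is (-1,-2) - i(1,3) = (-1 - i, -2 - 3i).
A real fundamental pair from Re and Im of e^((-3+3i)t)v: X_1 = e^(-3t)(cos(3t)·(-1,-2) + sin(3t)·(1,3)), X_2 = e^(-3t)(sin(3t)·(-1,-2) - cos(3t)·(1,3)).
General solution: c_1X_1 + c_2X_2.

u(t) = c_1e^(-3t)sin(3t) - c_1e^(-3t)cos(3t) - c_2e^(-3t)sin(3t) - c_2e^(-3t)cos(3t), v(t) = 3c_1e^(-3t)sin(3t) - 2c_1e^(-3t)cos(3t) - 2c_2e^(-3t)sin(3t) - 3c_2e^(-3t)cos(3t)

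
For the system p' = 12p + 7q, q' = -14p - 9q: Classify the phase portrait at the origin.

saddle

A = [[12,7],[-14,-9]]; det(A-λI) = λ^2 - 3λ - 10.
λ = -2, 5: opposite signs.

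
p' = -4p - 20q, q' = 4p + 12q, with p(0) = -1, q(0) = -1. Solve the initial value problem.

Coefficient matrix A = [[-4, -20], [4, 12]].
Characteristic polynomial det(A - λI) = λ^2 - 8λ + 32 = 0.
Eigenvalues λ = 4 ± 4i (complex conjugate pair).
For λ=4+4i: an eigenvector is (2,-1) - i(1,0) = (2 - i, -1).
A real fundamental pair from Re and Im of e^((4+4i)t)v: X_1 = e^(4t)(cos(4t)·(2,-1) + sin(4t)·(1,0)), X_2 = e^(4t)(sin(4t)·(2,-1) - cos(4t)·(1,0)).
General solution: C_1X_1 + C_2X_2.
Applying p(0)=-1, q(0)=-1 gives C_1=1, C_2=3.

p(t) = 7e^(4t)sin(4t) - e^(4t)cos(4t), q(t) = -3e^(4t)sin(4t) - e^(4t)cos(4t)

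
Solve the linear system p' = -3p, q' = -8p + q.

p(t) = c_2e^(-3t), q(t) = -c_1e^(t) + 2c_2e^(-3t)

Coefficient matrix A = [[-3, 0], [-8, 1]].
Characteristic polynomial det(A - λI) = λ^2 + 2λ - 3 = 0.
Eigenvalues λ = 1, -3.
For λ=1: (A-λI) row 1 is [-4, 0], so an eigenvector is (0, -1).
For λ=-3: (A-λI) row 2 is [-8, 4], so an eigenvector is (1, 2).
General solution: c_1e^(t)(0,-1) + c_2e^(-3t)(1,2).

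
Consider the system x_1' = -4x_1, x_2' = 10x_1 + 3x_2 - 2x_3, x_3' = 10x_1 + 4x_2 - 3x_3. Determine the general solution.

x_1(t) = c_1e^(-4t), x_2(t) = -2c_1e^(-4t) + c_2e^(-t) - c_3e^(t), x_3(t) = -2c_1e^(-4t) + 2c_2e^(-t) - c_3e^(t)

Coefficient matrix A = [[-4, 0, 0], [10, 3, -2], [10, 4, -3]].
det(A - λI) = 0 gives eigenvalues λ = -4, -1, 1.
For λ=-4: eigenvector (1,-2,-2).
For λ=-1: eigenvector (0,1,2).
For λ=1: eigenvector (0,-1,-1).
General solution: c_1e^(-4t)(1,-2,-2) + c_2e^(-t)(0,1,2) + c_3e^(t)(0,-1,-1).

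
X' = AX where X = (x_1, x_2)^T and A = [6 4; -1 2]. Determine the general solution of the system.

x_1(t) = 2K_1e^(4t) + 2K_2te^(4t) + K_2e^(4t), x_2(t) = -K_1e^(4t) - K_2te^(4t)

Coefficient matrix A = [[6, 4], [-1, 2]].
Characteristic polynomial det(A - λI) = λ^2 - 8λ + 16 = 0.
Single eigenvalue λ = 4 with algebraic multiplicity 2.
Eigenvector v = (2,-1); generalized eigenvector w with (A-λI)w=v is (1,0).
General solution: e^(4t)[K_1·v + K_2·(t·v + w)].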